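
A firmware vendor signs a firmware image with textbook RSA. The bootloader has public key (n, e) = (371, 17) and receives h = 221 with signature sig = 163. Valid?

sig^2 ≡ 163^2 = 26569 ≡ 228
sig^4 ≡ 228^2 = 51984 ≡ 44
sig^8 ≡ 44^2 = 1936 ≡ 81
sig^16 ≡ 81^2 = 6561 ≡ 254
17 = 16 + 1, so sig^17 ≡ 254·163 ≡ 221 (mod 371)
sig^17 mod 371 = 221 matches h.

yes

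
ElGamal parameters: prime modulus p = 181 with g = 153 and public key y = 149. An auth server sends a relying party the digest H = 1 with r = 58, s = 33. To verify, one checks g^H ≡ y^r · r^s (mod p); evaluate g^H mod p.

153^1 mod 181 = 153

153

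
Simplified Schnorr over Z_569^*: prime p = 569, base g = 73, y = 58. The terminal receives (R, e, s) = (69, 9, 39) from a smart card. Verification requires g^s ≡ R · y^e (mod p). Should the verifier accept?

accept

g^s mod p:
73^2 = 5329 ≡ 208
73^4 ≡ 208^2 = 43264 ≡ 20
73^8 ≡ 20^2 = 400
73^16 ≡ 400^2 = 160000 ≡ 111
73^32 ≡ 111^2 = 12321 ≡ 372
39 = 32 + 4 + 2 + 1, so 73^39 ≡ 372·20·208·73 ≡ 269 (mod 569)
R · y^e mod p:
58^2 = 3364 ≡ 519
58^4 ≡ 519^2 = 269361 ≡ 224
58^8 ≡ 224^2 = 50176 ≡ 104
9 = 8 + 1, so 58^9 ≡ 104·58 ≡ 342 (mod 569)
69·342 = 23598 ≡ 269 (mod 569)
269 ≡ 269 (mod 569); signature holds.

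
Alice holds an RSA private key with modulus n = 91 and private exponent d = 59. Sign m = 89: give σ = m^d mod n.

m^2 ≡ 89^2 = 7921 ≡ 4
m^4 ≡ 4^2 = 16
m^8 ≡ 16^2 = 256 ≡ 74
m^16 ≡ 74^2 = 5476 ≡ 16
m^32 ≡ 16^2 = 256 ≡ 74
59 = 32 + 16 + 8 + 2 + 1, so m^59 ≡ 74·16·74·4·89 ≡ 45 (mod 91)

45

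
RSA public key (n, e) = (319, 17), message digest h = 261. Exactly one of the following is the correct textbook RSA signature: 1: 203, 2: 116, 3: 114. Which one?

2

Candidate 1: Squares mod 319: 203^1≡203, 203^2≡58, 203^4≡174, 203^8≡290, 203^16≡203; 17 = 16 + 1, so 203^17 ≡ 203·203 ≡ 58 (mod 319)
Candidate 2: Squares mod 319: 116^1≡116, 116^2≡58, 116^4≡174, 116^8≡290, 116^16≡203; 17 = 16 + 1, so 116^17 ≡ 203·116 ≡ 261 (mod 319)
  → matches h = 261
Candidate 3: Squares mod 319: 114^1≡114, 114^2≡236, 114^4≡190, 114^8≡53, 114^16≡257; 17 = 16 + 1, so 114^17 ≡ 257·114 ≡ 269 (mod 319)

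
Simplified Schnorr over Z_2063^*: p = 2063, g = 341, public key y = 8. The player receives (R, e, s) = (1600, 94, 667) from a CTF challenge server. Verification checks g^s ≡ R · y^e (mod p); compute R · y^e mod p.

8^2 = 64
8^4 ≡ 64^2 = 4096 ≡ 2033
8^8 ≡ 2033^2 = 4133089 ≡ 900
8^16 ≡ 900^2 = 810000 ≡ 1304
8^32 ≡ 1304^2 = 1700416 ≡ 504
8^64 ≡ 504^2 = 254016 ≡ 267
94 = 64 + 16 + 8 + 4 + 2, so 8^94 ≡ 267·1304·900·2033·64 ≡ 1329 (mod 2063)
R · y^e ≡ 1600·1329 = 2126400 ≡ 1510 (mod 2063)

1510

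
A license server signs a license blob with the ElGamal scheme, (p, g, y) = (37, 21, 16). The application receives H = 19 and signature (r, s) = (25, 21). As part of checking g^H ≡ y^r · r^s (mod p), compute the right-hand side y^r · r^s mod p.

21

16^25 mod 37 = 12
25^21 mod 37 = 11
y^r · r^s ≡ 12·11 = 132 ≡ 21 (mod 37)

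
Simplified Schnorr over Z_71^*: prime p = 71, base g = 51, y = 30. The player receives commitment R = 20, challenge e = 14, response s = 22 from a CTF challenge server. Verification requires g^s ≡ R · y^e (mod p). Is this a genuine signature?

genuine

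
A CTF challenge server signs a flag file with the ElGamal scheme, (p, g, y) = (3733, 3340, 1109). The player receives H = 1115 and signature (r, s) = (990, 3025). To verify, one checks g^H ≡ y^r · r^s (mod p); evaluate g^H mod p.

1314

3340^2 = 11155600 ≡ 1396
3340^4 ≡ 1396^2 = 1948816 ≡ 190
3340^8 ≡ 190^2 = 36100 ≡ 2503
3340^16 ≡ 2503^2 = 6265009 ≡ 1035
3340^32 ≡ 1035^2 = 1071225 ≡ 3587
3340^64 ≡ 3587^2 = 12866569 ≡ 2651
3340^128 ≡ 2651^2 = 7027801 ≡ 2295
3340^256 ≡ 2295^2 = 5267025 ≡ 3495
3340^512 ≡ 3495^2 = 12215025 ≡ 649
3340^1024 ≡ 649^2 = 421201 ≡ 3105
1115 = 1024 + 64 + 16 + 8 + 2 + 1, so 3340^1115 ≡ 3105·2651·1035·2503·1396·3340 ≡ 1314 (mod 3733)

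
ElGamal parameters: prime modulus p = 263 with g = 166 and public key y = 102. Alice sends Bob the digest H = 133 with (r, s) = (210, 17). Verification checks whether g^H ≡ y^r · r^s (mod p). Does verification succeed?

passes

Left side g^H mod p:
166^2 = 27556 ≡ 204
166^4 ≡ 204^2 = 41616 ≡ 62
166^8 ≡ 62^2 = 3844 ≡ 162
166^16 ≡ 162^2 = 26244 ≡ 207
166^32 ≡ 207^2 = 42849 ≡ 243
166^64 ≡ 243^2 = 59049 ≡ 137
166^128 ≡ 137^2 = 18769 ≡ 96
133 = 128 + 4 + 1, so 166^133 ≡ 96·62·166 ≡ 204 (mod 263)
Right side y^r · r^s mod p:
102^2 = 10404 ≡ 147
102^4 ≡ 147^2 = 21609 ≡ 43
102^8 ≡ 43^2 = 1849 ≡ 8
102^16 ≡ 8^2 = 64
102^32 ≡ 64^2 = 4096 ≡ 151
102^64 ≡ 151^2 = 22801 ≡ 183
102^128 ≡ 183^2 = 33489 ≡ 88
210 = 128 + 64 + 16 + 2, so 102^210 ≡ 88·183·64·147 ≡ 22 (mod 263)
210^2 = 44100 ≡ 179
210^4 ≡ 179^2 = 32041 ≡ 218
210^8 ≡ 218^2 = 47524 ≡ 184
210^16 ≡ 184^2 = 33856 ≡ 192
17 = 16 + 1, so 210^17 ≡ 192·210 ≡ 81 (mod 263)
22·81 = 1782 ≡ 204 (mod 263)
204 ≡ 204 (mod 263), so the signature is genuine.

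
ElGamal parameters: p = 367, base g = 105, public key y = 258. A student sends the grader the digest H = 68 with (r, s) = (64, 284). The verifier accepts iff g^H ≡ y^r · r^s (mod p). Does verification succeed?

Left side g^H mod p:
Squares mod 367: 105^1≡105, 105^2≡15, 105^4≡225, 105^8≡346, 105^16≡74, 105^32≡338, 105^64≡107
68 = 64 + 4, so 105^68 ≡ 107·225 ≡ 220 (mod 367)
Right side y^r · r^s mod p:
Squares mod 367: 258^1≡258, 258^2≡137, 258^4≡52, 258^8≡135, 258^16≡242, 258^32≡211, 258^64≡114
258^64 ≡ 114 (mod 367)
Squares mod 367: 64^1≡64, 64^2≡59, 64^4≡178, 64^8≡122, 64^16≡204, 64^32≡145, 64^64≡106, 64^128≡226, 64^256≡63
284 = 256 + 16 + 8 + 4, so 64^284 ≡ 63·204·122·178 ≡ 74 (mod 367)
114·74 = 8436 ≡ 362 (mod 367)
220 ≠ 362, so verification fails.

fails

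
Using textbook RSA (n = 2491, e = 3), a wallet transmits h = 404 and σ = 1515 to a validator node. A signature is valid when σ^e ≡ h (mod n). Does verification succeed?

fails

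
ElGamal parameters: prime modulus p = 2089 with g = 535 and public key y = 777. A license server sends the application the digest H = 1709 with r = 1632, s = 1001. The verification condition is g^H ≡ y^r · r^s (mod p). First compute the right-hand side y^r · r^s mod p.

1632

777^2 = 603729 ≡ 8
777^4 ≡ 8^2 = 64
777^8 ≡ 64^2 = 4096 ≡ 2007
777^16 ≡ 2007^2 = 4028049 ≡ 457
777^32 ≡ 457^2 = 208849 ≡ 2038
777^64 ≡ 2038^2 = 4153444 ≡ 512
777^128 ≡ 512^2 = 262144 ≡ 1019
777^256 ≡ 1019^2 = 1038361 ≡ 128
777^512 ≡ 128^2 = 16384 ≡ 1761
777^1024 ≡ 1761^2 = 3101121 ≡ 1045
1632 = 1024 + 512 + 64 + 32, so 777^1632 ≡ 1045·1761·512·2038 ≡ 2007 (mod 2089)
1632^2 = 2663424 ≡ 2038
1632^4 ≡ 2038^2 = 4153444 ≡ 512
1632^8 ≡ 512^2 = 262144 ≡ 1019
1632^16 ≡ 1019^2 = 1038361 ≡ 128
1632^32 ≡ 128^2 = 16384 ≡ 1761
1632^64 ≡ 1761^2 = 3101121 ≡ 1045
1632^128 ≡ 1045^2 = 1092025 ≡ 1567
1632^256 ≡ 1567^2 = 2455489 ≡ 914
1632^512 ≡ 914^2 = 835396 ≡ 1885
1001 = 512 + 256 + 128 + 64 + 32 + 8 + 1, so 1632^1001 ≡ 1885·914·1567·1045·1761·1019·1632 ≡ 82 (mod 2089)
y^r · r^s ≡ 2007·82 = 164574 ≡ 1632 (mod 2089)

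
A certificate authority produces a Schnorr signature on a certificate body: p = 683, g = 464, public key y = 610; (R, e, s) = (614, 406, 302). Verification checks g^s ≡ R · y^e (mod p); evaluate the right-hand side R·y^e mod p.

222

Squares mod 683: 610^1≡610, 610^2≡548, 610^4≡467, 610^8≡212, 610^16≡549, 610^32≡198, 610^64≡273, 610^128≡82, 610^256≡577
406 = 256 + 128 + 16 + 4 + 2, so 610^406 ≡ 577·82·549·467·548 ≡ 561 (mod 683)
R · y^e ≡ 614·561 = 344454 ≡ 222 (mod 683)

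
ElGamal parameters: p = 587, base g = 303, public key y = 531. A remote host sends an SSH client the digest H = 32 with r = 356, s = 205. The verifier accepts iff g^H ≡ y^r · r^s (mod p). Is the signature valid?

Left side g^H mod p:
303^2 = 91809 ≡ 237
303^4 ≡ 237^2 = 56169 ≡ 404
303^8 ≡ 404^2 = 163216 ≡ 30
303^16 ≡ 30^2 = 900 ≡ 313
303^32 ≡ 313^2 = 97969 ≡ 527
Right side y^r · r^s mod p:
531^2 = 281961 ≡ 201
531^4 ≡ 201^2 = 40401 ≡ 485
531^8 ≡ 485^2 = 235225 ≡ 425
531^16 ≡ 425^2 = 180625 ≡ 416
531^32 ≡ 416^2 = 173056 ≡ 478
531^64 ≡ 478^2 = 228484 ≡ 141
531^128 ≡ 141^2 = 19881 ≡ 510
531^256 ≡ 510^2 = 260100 ≡ 59
356 = 256 + 64 + 32 + 4, so 531^356 ≡ 59·141·478·485 ≡ 574 (mod 587)
356^2 = 126736 ≡ 531
356^4 ≡ 531^2 = 281961 ≡ 201
356^8 ≡ 201^2 = 40401 ≡ 485
356^16 ≡ 485^2 = 235225 ≡ 425
356^32 ≡ 425^2 = 180625 ≡ 416
356^64 ≡ 416^2 = 173056 ≡ 478
356^128 ≡ 478^2 = 228484 ≡ 141
205 = 128 + 64 + 8 + 4 + 1, so 356^205 ≡ 141·478·485·201·356 ≡ 361 (mod 587)
574·361 = 207214 ≡ 3 (mod 587)
527 ≠ 3, so verification fails.

invalid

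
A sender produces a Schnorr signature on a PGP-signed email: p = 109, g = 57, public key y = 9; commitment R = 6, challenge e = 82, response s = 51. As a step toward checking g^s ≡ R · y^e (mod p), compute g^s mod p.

54

Squares mod 109: 57^1≡57, 57^2≡88, 57^4≡5, 57^8≡25, 57^16≡80, 57^32≡78
51 = 32 + 16 + 2 + 1, so 57^51 ≡ 78·80·88·57 ≡ 54 (mod 109)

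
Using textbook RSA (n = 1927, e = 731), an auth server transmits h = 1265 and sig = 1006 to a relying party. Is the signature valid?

sig^2 ≡ 1006^2 = 1012036 ≡ 361
sig^4 ≡ 361^2 = 130321 ≡ 1212
sig^8 ≡ 1212^2 = 1468944 ≡ 570
sig^16 ≡ 570^2 = 324900 ≡ 1164
sig^32 ≡ 1164^2 = 1354896 ≡ 215
sig^64 ≡ 215^2 = 46225 ≡ 1904
sig^128 ≡ 1904^2 = 3625216 ≡ 529
sig^256 ≡ 529^2 = 279841 ≡ 426
sig^512 ≡ 426^2 = 181476 ≡ 338
731 = 512 + 128 + 64 + 16 + 8 + 2 + 1, so sig^731 ≡ 338·529·1904·1164·570·361·1006 ≡ 540 (mod 1927)
540 ≠ 1265, so verification fails.

invalid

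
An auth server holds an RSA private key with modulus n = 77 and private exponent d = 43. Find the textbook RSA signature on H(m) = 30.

(H(m))^2 ≡ 30^2 = 900 ≡ 53
(H(m))^4 ≡ 53^2 = 2809 ≡ 37
(H(m))^8 ≡ 37^2 = 1369 ≡ 60
(H(m))^16 ≡ 60^2 = 3600 ≡ 58
(H(m))^32 ≡ 58^2 = 3364 ≡ 53
43 = 32 + 8 + 2 + 1, so (H(m))^43 ≡ 53·60·53·30 ≡ 72 (mod 77)

72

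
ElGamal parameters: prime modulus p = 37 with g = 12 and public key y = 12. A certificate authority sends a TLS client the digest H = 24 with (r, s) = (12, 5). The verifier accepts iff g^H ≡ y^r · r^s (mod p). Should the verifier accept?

Left side g^H mod p:
12^24 mod 37 = 10
Right side y^r · r^s mod p:
12^12 mod 37 = 26
12^5 mod 37 = 7
26·7 = 182 ≡ 34 (mod 37)
10 ≠ 34, so verification fails.

reject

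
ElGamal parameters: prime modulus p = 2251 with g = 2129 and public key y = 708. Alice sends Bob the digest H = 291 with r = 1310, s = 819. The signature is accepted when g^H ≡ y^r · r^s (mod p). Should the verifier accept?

accept

Left side g^H mod p:
2129^291 mod 2251 = 709
Right side y^r · r^s mod p:
708^1310 mod 2251 = 1542
1310^819 mod 2251 = 2250
1542·2250 = 3469500 ≡ 709 (mod 2251)
709 ≡ 709 (mod 2251), so the signature is genuine.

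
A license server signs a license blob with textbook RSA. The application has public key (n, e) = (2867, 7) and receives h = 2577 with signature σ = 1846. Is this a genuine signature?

Squares mod 2867: σ^1≡1846, σ^2≡1720, σ^4≡2523
7 = 4 + 2 + 1, so σ^7 ≡ 2523·1720·1846 ≡ 2577 (mod 2867)
σ^7 mod 2867 = 2577 matches h.

genuine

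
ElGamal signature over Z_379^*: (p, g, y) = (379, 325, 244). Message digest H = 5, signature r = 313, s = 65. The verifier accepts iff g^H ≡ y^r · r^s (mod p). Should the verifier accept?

Left side g^H mod p:
Squares mod 379: 325^1≡325, 325^2≡263, 325^4≡191
5 = 4 + 1, so 325^5 ≡ 191·325 ≡ 298 (mod 379)
Right side y^r · r^s mod p:
Squares mod 379: 244^1≡244, 244^2≡33, 244^4≡331, 244^8≡30, 244^16≡142, 244^32≡77, 244^64≡244, 244^128≡33, 244^256≡331
313 = 256 + 32 + 16 + 8 + 1, so 244^313 ≡ 331·77·142·30·244 ≡ 23 (mod 379)
Squares mod 379: 313^1≡313, 313^2≡187, 313^4≡101, 313^8≡347, 313^16≡266, 313^32≡262, 313^64≡45
65 = 64 + 1, so 313^65 ≡ 45·313 ≡ 62 (mod 379)
23·62 = 1426 ≡ 289 (mod 379)
298 ≠ 289, so verification fails.

reject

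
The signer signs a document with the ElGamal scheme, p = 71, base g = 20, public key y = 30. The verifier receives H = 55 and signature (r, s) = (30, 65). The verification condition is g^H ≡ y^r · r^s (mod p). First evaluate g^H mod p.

20^55 mod 71 = 32

32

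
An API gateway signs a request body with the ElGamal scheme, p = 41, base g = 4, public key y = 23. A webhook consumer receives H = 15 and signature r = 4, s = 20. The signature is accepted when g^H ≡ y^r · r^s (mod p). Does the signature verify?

Left side g^H mod p:
Squares mod 41: 4^1≡4, 4^2≡16, 4^4≡10, 4^8≡18
15 = 8 + 4 + 2 + 1, so 4^15 ≡ 18·10·16·4 ≡ 40 (mod 41)
Right side y^r · r^s mod p:
Squares mod 41: 23^1≡23, 23^2≡37, 23^4≡16
23^4 ≡ 16 (mod 41)
Squares mod 41: 4^1≡4, 4^2≡16, 4^4≡10, 4^8≡18, 4^16≡37
20 = 16 + 4, so 4^20 ≡ 37·10 ≡ 1 (mod 41)
16·1 = 16 ≡ 16 (mod 41)
40 ≠ 16, so verification fails.

does not verify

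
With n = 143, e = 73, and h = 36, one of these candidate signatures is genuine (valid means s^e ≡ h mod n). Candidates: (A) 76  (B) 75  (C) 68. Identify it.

Candidate A: 76^73 mod 143 = 76
Candidate B: 75^73 mod 143 = 36
  → matches h = 36
Candidate C: 68^73 mod 143 = 107

B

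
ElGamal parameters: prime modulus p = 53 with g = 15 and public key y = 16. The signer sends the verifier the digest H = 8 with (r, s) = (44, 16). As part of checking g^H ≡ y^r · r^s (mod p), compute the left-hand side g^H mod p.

15^2 = 225 ≡ 13
15^4 ≡ 13^2 = 169 ≡ 10
15^8 ≡ 10^2 = 100 ≡ 47

47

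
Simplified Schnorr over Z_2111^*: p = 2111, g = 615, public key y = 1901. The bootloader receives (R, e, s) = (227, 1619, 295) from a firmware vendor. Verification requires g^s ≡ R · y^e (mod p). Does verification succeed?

passes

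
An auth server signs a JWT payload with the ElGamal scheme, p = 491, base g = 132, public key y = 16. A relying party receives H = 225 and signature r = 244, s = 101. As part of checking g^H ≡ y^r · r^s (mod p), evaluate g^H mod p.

111

Squares mod 491: 132^1≡132, 132^2≡239, 132^4≡165, 132^8≡220, 132^16≡282, 132^32≡473, 132^64≡324, 132^128≡393
225 = 128 + 64 + 32 + 1, so 132^225 ≡ 393·324·473·132 ≡ 111 (mod 491)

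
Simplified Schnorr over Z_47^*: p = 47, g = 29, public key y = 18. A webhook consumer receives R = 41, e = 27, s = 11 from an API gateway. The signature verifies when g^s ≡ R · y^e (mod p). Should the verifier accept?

g^s mod p:
Squares mod 47: 29^1≡29, 29^2≡42, 29^4≡25, 29^8≡14
11 = 8 + 2 + 1, so 29^11 ≡ 14·42·29 ≡ 38 (mod 47)
R · y^e mod p:
Squares mod 47: 18^1≡18, 18^2≡42, 18^4≡25, 18^8≡14, 18^16≡8
27 = 16 + 8 + 2 + 1, so 18^27 ≡ 8·14·42·18 ≡ 25 (mod 47)
41·25 = 1025 ≡ 38 (mod 47)
38 ≡ 38 (mod 47); signature holds.

accept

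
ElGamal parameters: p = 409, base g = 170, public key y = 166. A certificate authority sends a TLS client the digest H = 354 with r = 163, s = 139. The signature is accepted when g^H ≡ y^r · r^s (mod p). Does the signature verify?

verifies

Left side g^H mod p:
170^354 mod 409 = 403
Right side y^r · r^s mod p:
166^163 mod 409 = 136
163^139 mod 409 = 18
136·18 = 2448 ≡ 403 (mod 409)
403 ≡ 403 (mod 409), so the signature is genuine.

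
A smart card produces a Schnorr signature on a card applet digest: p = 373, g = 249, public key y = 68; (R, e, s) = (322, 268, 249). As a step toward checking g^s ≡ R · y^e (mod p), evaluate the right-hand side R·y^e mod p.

68^2 = 4624 ≡ 148
68^4 ≡ 148^2 = 21904 ≡ 270
68^8 ≡ 270^2 = 72900 ≡ 165
68^16 ≡ 165^2 = 27225 ≡ 369
68^32 ≡ 369^2 = 136161 ≡ 16
68^64 ≡ 16^2 = 256
68^128 ≡ 256^2 = 65536 ≡ 261
68^256 ≡ 261^2 = 68121 ≡ 235
268 = 256 + 8 + 4, so 68^268 ≡ 235·165·270 ≡ 259 (mod 373)
R · y^e ≡ 322·259 = 83398 ≡ 219 (mod 373)

219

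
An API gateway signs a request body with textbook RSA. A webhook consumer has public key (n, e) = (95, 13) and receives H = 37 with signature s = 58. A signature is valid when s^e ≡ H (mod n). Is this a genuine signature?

forged

s^2 ≡ 58^2 = 3364 ≡ 39
s^4 ≡ 39^2 = 1521 ≡ 1
s^8 ≡ 1^2 = 1
13 = 8 + 4 + 1, so s^13 ≡ 1·1·58 ≡ 58 (mod 95)
The recovered value 58 does not match the digest 37.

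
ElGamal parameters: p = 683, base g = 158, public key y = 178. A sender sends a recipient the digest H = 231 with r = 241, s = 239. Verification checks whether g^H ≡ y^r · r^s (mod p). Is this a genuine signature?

Left side g^H mod p:
158^2 = 24964 ≡ 376
158^4 ≡ 376^2 = 141376 ≡ 678
158^8 ≡ 678^2 = 459684 ≡ 25
158^16 ≡ 25^2 = 625
158^32 ≡ 625^2 = 390625 ≡ 632
158^64 ≡ 632^2 = 399424 ≡ 552
158^128 ≡ 552^2 = 304704 ≡ 86
231 = 128 + 64 + 32 + 4 + 2 + 1, so 158^231 ≡ 86·552·632·678·376·158 ≡ 350 (mod 683)
Right side y^r · r^s mod p:
178^2 = 31684 ≡ 266
178^4 ≡ 266^2 = 70756 ≡ 407
178^8 ≡ 407^2 = 165649 ≡ 363
178^16 ≡ 363^2 = 131769 ≡ 633
178^32 ≡ 633^2 = 400689 ≡ 451
178^64 ≡ 451^2 = 203401 ≡ 550
178^128 ≡ 550^2 = 302500 ≡ 614
241 = 128 + 64 + 32 + 16 + 1, so 178^241 ≡ 614·550·451·633·178 ≡ 481 (mod 683)
241^2 = 58081 ≡ 26
241^4 ≡ 26^2 = 676
241^8 ≡ 676^2 = 456976 ≡ 49
241^16 ≡ 49^2 = 2401 ≡ 352
241^32 ≡ 352^2 = 123904 ≡ 281
241^64 ≡ 281^2 = 78961 ≡ 416
241^128 ≡ 416^2 = 173056 ≡ 257
239 = 128 + 64 + 32 + 8 + 4 + 2 + 1, so 241^239 ≡ 257·416·281·49·676·26·241 ≡ 262 (mod 683)
481·262 = 126022 ≡ 350 (mod 683)
350 ≡ 350 (mod 683), so the signature is genuine.

genuine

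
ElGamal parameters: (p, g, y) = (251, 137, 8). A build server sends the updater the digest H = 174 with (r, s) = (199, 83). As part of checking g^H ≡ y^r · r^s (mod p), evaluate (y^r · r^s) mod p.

118

Squares mod 251: 8^1≡8, 8^2≡64, 8^4≡80, 8^8≡125, 8^16≡63, 8^32≡204, 8^64≡201, 8^128≡241
199 = 128 + 64 + 4 + 2 + 1, so 8^199 ≡ 241·201·80·64·8 ≡ 157 (mod 251)
Squares mod 251: 199^1≡199, 199^2≡194, 199^4≡237, 199^8≡196, 199^16≡13, 199^32≡169, 199^64≡198
83 = 64 + 16 + 2 + 1, so 199^83 ≡ 198·13·194·199 ≡ 191 (mod 251)
y^r · r^s ≡ 157·191 = 29987 ≡ 118 (mod 251)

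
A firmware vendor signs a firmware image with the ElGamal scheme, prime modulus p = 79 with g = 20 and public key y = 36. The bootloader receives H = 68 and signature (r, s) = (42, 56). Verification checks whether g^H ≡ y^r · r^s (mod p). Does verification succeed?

Left side g^H mod p:
20^68 mod 79 = 9
Right side y^r · r^s mod p:
36^42 mod 79 = 46
42^56 mod 79 = 50
46·50 = 2300 ≡ 9 (mod 79)
9 ≡ 9 (mod 79), so the signature is genuine.

passes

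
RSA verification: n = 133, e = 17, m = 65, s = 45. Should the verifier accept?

reject

s^2 ≡ 45^2 = 2025 ≡ 30
s^4 ≡ 30^2 = 900 ≡ 102
s^8 ≡ 102^2 = 10404 ≡ 30
s^16 ≡ 30^2 = 900 ≡ 102
17 = 16 + 1, so s^17 ≡ 102·45 ≡ 68 (mod 133)
The recovered value 68 does not match the digest 65.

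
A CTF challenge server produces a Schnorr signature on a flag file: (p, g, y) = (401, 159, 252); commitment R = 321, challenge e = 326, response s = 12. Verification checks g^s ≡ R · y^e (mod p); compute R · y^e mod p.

Squares mod 401: 252^1≡252, 252^2≡146, 252^4≡63, 252^8≡360, 252^16≡77, 252^32≡315, 252^64≡178, 252^128≡5, 252^256≡25
326 = 256 + 64 + 4 + 2, so 252^326 ≡ 25·178·63·146 ≡ 228 (mod 401)
R · y^e ≡ 321·228 = 73188 ≡ 206 (mod 401)

206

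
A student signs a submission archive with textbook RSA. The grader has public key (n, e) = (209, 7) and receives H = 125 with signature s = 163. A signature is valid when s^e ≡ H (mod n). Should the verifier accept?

accept

Squares mod 209: s^1≡163, s^2≡26, s^4≡49
7 = 4 + 2 + 1, so s^7 ≡ 49·26·163 ≡ 125 (mod 209)
125 = H, so the signature checks out.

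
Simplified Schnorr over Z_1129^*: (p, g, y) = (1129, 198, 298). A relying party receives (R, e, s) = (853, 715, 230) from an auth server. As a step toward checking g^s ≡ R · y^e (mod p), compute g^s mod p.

Squares mod 1129: 198^1≡198, 198^2≡818, 198^4≡756, 198^8≡262, 198^16≡904, 198^32≡949, 198^64≡788, 198^128≡1123
230 = 128 + 64 + 32 + 4 + 2, so 198^230 ≡ 1123·788·949·756·818 ≡ 960 (mod 1129)

960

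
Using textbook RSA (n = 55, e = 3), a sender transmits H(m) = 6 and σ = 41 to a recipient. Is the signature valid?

valid

Squares mod 55: σ^1≡41, σ^2≡31
3 = 2 + 1, so σ^3 ≡ 31·41 ≡ 6 (mod 55)
Since 6 equals the digest 6, verification succeeds.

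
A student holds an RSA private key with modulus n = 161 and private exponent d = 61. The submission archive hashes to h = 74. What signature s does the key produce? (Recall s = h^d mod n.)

Squares mod 161: h^1≡74, h^2≡2, h^4≡4, h^8≡16, h^16≡95, h^32≡9
61 = 32 + 16 + 8 + 4 + 1, so h^61 ≡ 9·95·16·4·74 ≡ 130 (mod 161)

130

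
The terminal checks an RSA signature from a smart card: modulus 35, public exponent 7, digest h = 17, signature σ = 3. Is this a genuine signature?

genuine

σ^2 ≡ 3^2 = 9
σ^4 ≡ 9^2 = 81 ≡ 11
7 = 4 + 2 + 1, so σ^7 ≡ 11·9·3 ≡ 17 (mod 35)
σ^7 mod 35 = 17 matches h.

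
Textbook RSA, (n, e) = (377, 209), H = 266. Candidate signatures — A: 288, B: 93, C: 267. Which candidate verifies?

Candidate A: Squares mod 377: 288^1≡288, 288^2≡4, 288^4≡16, 288^8≡256, 288^16≡315, 288^32≡74, 288^64≡198, 288^128≡373; 209 = 128 + 64 + 16 + 1, so 288^209 ≡ 373·198·315·288 ≡ 305 (mod 377)
Candidate B: Squares mod 377: 93^1≡93, 93^2≡355, 93^4≡107, 93^8≡139, 93^16≡94, 93^32≡165, 93^64≡81, 93^128≡152; 209 = 128 + 64 + 16 + 1, so 93^209 ≡ 152·81·94·93 ≡ 266 (mod 377)
  → matches H = 266
Candidate C: Squares mod 377: 267^1≡267, 267^2≡36, 267^4≡165, 267^8≡81, 267^16≡152, 267^32≡107, 267^64≡139, 267^128≡94; 209 = 128 + 64 + 16 + 1, so 267^209 ≡ 94·139·152·267 ≡ 63 (mod 377)

B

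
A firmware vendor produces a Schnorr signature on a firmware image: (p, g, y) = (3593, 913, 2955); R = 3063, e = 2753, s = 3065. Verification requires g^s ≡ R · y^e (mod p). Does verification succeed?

g^s mod p:
913^2 = 833569 ≡ 3586
913^4 ≡ 3586^2 = 12859396 ≡ 49
913^8 ≡ 49^2 = 2401
913^16 ≡ 2401^2 = 5764801 ≡ 1629
913^32 ≡ 1629^2 = 2653641 ≡ 2007
913^64 ≡ 2007^2 = 4028049 ≡ 296
913^128 ≡ 296^2 = 87616 ≡ 1384
913^256 ≡ 1384^2 = 1915456 ≡ 387
913^512 ≡ 387^2 = 149769 ≡ 2456
913^1024 ≡ 2456^2 = 6031936 ≡ 2882
913^2048 ≡ 2882^2 = 8305924 ≡ 2501
3065 = 2048 + 512 + 256 + 128 + 64 + 32 + 16 + 8 + 1, so 913^3065 ≡ 2501·2456·387·1384·296·2007·1629·2401·913 ≡ 632 (mod 3593)
R · y^e mod p:
2955^2 = 8732025 ≡ 1035
2955^4 ≡ 1035^2 = 1071225 ≡ 511
2955^8 ≡ 511^2 = 261121 ≡ 2425
2955^16 ≡ 2425^2 = 5880625 ≡ 2477
2955^32 ≡ 2477^2 = 6135529 ≡ 2278
2955^64 ≡ 2278^2 = 5189284 ≡ 992
2955^128 ≡ 992^2 = 984064 ≡ 3175
2955^256 ≡ 3175^2 = 10080625 ≡ 2260
2955^512 ≡ 2260^2 = 5107600 ≡ 1947
2955^1024 ≡ 1947^2 = 3790809 ≡ 194
2955^2048 ≡ 194^2 = 37636 ≡ 1706
2753 = 2048 + 512 + 128 + 64 + 1, so 2955^2753 ≡ 1706·1947·3175·992·2955 ≡ 271 (mod 3593)
3063·271 = 830073 ≡ 90 (mod 3593)
632 ≠ 90; the check fails.

fails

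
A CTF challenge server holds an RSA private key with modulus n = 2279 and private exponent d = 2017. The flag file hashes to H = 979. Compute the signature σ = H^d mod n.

H^2 ≡ 979^2 = 958441 ≡ 1261
H^4 ≡ 1261^2 = 1590121 ≡ 1658
H^8 ≡ 1658^2 = 2748964 ≡ 490
H^16 ≡ 490^2 = 240100 ≡ 805
H^32 ≡ 805^2 = 648025 ≡ 789
H^64 ≡ 789^2 = 622521 ≡ 354
H^128 ≡ 354^2 = 125316 ≡ 2250
H^256 ≡ 2250^2 = 5062500 ≡ 841
H^512 ≡ 841^2 = 707281 ≡ 791
H^1024 ≡ 791^2 = 625681 ≡ 1235
2017 = 1024 + 512 + 256 + 128 + 64 + 32 + 1, so H^2017 ≡ 1235·791·841·2250·354·789·979 ≡ 1495 (mod 2279)

1495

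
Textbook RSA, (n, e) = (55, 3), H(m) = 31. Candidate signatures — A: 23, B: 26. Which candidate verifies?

Candidate A: 23^2 = 529 ≡ 34; 3 = 2 + 1, so 23^3 ≡ 34·23 ≡ 12 (mod 55)
Candidate B: 26^2 = 676 ≡ 16; 3 = 2 + 1, so 26^3 ≡ 16·26 ≡ 31 (mod 55)
  → matches H(m) = 31

B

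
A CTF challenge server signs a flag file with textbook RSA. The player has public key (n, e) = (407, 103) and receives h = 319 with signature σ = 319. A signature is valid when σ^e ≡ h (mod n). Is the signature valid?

invalid

Squares mod 407: σ^1≡319, σ^2≡11, σ^4≡121, σ^8≡396, σ^16≡121, σ^32≡396, σ^64≡121
103 = 64 + 32 + 4 + 2 + 1, so σ^103 ≡ 121·396·121·11·319 ≡ 88 (mod 407)
88 ≠ 319, so verification fails.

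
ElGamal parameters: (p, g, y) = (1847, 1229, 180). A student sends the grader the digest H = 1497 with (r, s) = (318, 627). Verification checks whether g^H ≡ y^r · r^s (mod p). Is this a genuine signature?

genuine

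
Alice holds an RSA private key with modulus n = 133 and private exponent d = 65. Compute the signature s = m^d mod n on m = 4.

16

m^2 ≡ 4^2 = 16
m^4 ≡ 16^2 = 256 ≡ 123
m^8 ≡ 123^2 = 15129 ≡ 100
m^16 ≡ 100^2 = 10000 ≡ 25
m^32 ≡ 25^2 = 625 ≡ 93
m^64 ≡ 93^2 = 8649 ≡ 4
65 = 64 + 1, so m^65 ≡ 4·4 ≡ 16 (mod 133)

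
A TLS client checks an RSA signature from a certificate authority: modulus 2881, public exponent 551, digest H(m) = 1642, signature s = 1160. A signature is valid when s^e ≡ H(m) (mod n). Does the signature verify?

does not verify

s^551 mod 2881 = 1547
1547 ≠ 1642, so verification fails.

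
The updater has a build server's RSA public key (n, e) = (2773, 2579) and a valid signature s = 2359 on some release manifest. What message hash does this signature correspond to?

353

s^2579 mod 2773 = 353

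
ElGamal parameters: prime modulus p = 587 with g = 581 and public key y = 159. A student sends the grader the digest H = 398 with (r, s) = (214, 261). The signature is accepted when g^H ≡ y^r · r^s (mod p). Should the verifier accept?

reject

Left side g^H mod p:
581^2 = 337561 ≡ 36
581^4 ≡ 36^2 = 1296 ≡ 122
581^8 ≡ 122^2 = 14884 ≡ 209
581^16 ≡ 209^2 = 43681 ≡ 243
581^32 ≡ 243^2 = 59049 ≡ 349
581^64 ≡ 349^2 = 121801 ≡ 292
581^128 ≡ 292^2 = 85264 ≡ 149
581^256 ≡ 149^2 = 22201 ≡ 482
398 = 256 + 128 + 8 + 4 + 2, so 581^398 ≡ 482·149·209·122·36 ≡ 203 (mod 587)
Right side y^r · r^s mod p:
159^2 = 25281 ≡ 40
159^4 ≡ 40^2 = 1600 ≡ 426
159^8 ≡ 426^2 = 181476 ≡ 93
159^16 ≡ 93^2 = 8649 ≡ 431
159^32 ≡ 431^2 = 185761 ≡ 269
159^64 ≡ 269^2 = 72361 ≡ 160
159^128 ≡ 160^2 = 25600 ≡ 359
214 = 128 + 64 + 16 + 4 + 2, so 159^214 ≡ 359·160·431·426·40 ≡ 316 (mod 587)
214^2 = 45796 ≡ 10
214^4 ≡ 10^2 = 100
214^8 ≡ 100^2 = 10000 ≡ 21
214^16 ≡ 21^2 = 441
214^32 ≡ 441^2 = 194481 ≡ 184
214^64 ≡ 184^2 = 33856 ≡ 397
214^128 ≡ 397^2 = 157609 ≡ 293
214^256 ≡ 293^2 = 85849 ≡ 147
261 = 256 + 4 + 1, so 214^261 ≡ 147·100·214 ≡ 67 (mod 587)
316·67 = 21172 ≡ 40 (mod 587)
203 ≠ 40, so verification fails.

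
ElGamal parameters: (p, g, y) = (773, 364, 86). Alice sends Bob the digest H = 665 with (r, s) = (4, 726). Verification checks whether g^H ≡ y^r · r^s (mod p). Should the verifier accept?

Left side g^H mod p:
364^2 = 132496 ≡ 313
364^4 ≡ 313^2 = 97969 ≡ 571
364^8 ≡ 571^2 = 326041 ≡ 608
364^16 ≡ 608^2 = 369664 ≡ 170
364^32 ≡ 170^2 = 28900 ≡ 299
364^64 ≡ 299^2 = 89401 ≡ 506
364^128 ≡ 506^2 = 256036 ≡ 173
364^256 ≡ 173^2 = 29929 ≡ 555
364^512 ≡ 555^2 = 308025 ≡ 371
665 = 512 + 128 + 16 + 8 + 1, so 364^665 ≡ 371·173·170·608·364 ≡ 65 (mod 773)
Right side y^r · r^s mod p:
86^2 = 7396 ≡ 439
86^4 ≡ 439^2 = 192721 ≡ 244
4^2 = 16
4^4 ≡ 16^2 = 256
4^8 ≡ 256^2 = 65536 ≡ 604
4^16 ≡ 604^2 = 364816 ≡ 733
4^32 ≡ 733^2 = 537289 ≡ 54
4^64 ≡ 54^2 = 2916 ≡ 597
4^128 ≡ 597^2 = 356409 ≡ 56
4^256 ≡ 56^2 = 3136 ≡ 44
4^512 ≡ 44^2 = 1936 ≡ 390
726 = 512 + 128 + 64 + 16 + 4 + 2, so 4^726 ≡ 390·56·597·733·256·16 ≡ 355 (mod 773)
244·355 = 86620 ≡ 44 (mod 773)
65 ≠ 44, so verification fails.

reject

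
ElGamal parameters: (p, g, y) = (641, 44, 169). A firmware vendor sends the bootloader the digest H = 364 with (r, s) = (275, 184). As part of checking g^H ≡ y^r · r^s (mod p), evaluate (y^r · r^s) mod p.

169^275 mod 641 = 640
275^184 mod 641 = 472
y^r · r^s ≡ 640·472 = 302080 ≡ 169 (mod 641)

169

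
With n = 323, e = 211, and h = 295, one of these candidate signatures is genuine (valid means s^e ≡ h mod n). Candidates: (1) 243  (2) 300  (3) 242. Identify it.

Candidate 1: 243^211 mod 323 = 295
  → matches h = 295
Candidate 2: 300^211 mod 323 = 124
Candidate 3: 242^211 mod 323 = 268

1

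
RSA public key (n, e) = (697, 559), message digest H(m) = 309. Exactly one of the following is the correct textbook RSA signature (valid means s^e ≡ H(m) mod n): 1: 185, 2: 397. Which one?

2

Candidate 1: 185^2 = 34225 ≡ 72; 185^4 ≡ 72^2 = 5184 ≡ 305; 185^8 ≡ 305^2 = 93025 ≡ 324; 185^16 ≡ 324^2 = 104976 ≡ 426; 185^32 ≡ 426^2 = 181476 ≡ 256; 185^64 ≡ 256^2 = 65536 ≡ 18; 185^128 ≡ 18^2 = 324; 185^256 ≡ 324^2 = 104976 ≡ 426; 185^512 ≡ 426^2 = 181476 ≡ 256; 559 = 512 + 32 + 8 + 4 + 2 + 1, so 185^559 ≡ 256·256·324·305·72·185 ≡ 535 (mod 697)
Candidate 2: 397^2 = 157609 ≡ 87; 397^4 ≡ 87^2 = 7569 ≡ 599; 397^8 ≡ 599^2 = 358801 ≡ 543; 397^16 ≡ 543^2 = 294849 ≡ 18; 397^32 ≡ 18^2 = 324; 397^64 ≡ 324^2 = 104976 ≡ 426; 397^128 ≡ 426^2 = 181476 ≡ 256; 397^256 ≡ 256^2 = 65536 ≡ 18; 397^512 ≡ 18^2 = 324; 559 = 512 + 32 + 8 + 4 + 2 + 1, so 397^559 ≡ 324·324·543·599·87·397 ≡ 309 (mod 697)
  → matches H(m) = 309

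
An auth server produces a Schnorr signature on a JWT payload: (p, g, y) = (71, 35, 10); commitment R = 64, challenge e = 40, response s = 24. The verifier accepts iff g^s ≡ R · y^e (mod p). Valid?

g^s mod p:
Squares mod 71: 35^1≡35, 35^2≡18, 35^4≡40, 35^8≡38, 35^16≡24
24 = 16 + 8, so 35^24 ≡ 24·38 ≡ 60 (mod 71)
R · y^e mod p:
Squares mod 71: 10^1≡10, 10^2≡29, 10^4≡60, 10^8≡50, 10^16≡15, 10^32≡12
40 = 32 + 8, so 10^40 ≡ 12·50 ≡ 32 (mod 71)
64·32 = 2048 ≡ 60 (mod 71)
60 ≡ 60 (mod 71); signature holds.

yes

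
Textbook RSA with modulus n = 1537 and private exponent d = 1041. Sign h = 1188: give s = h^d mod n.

h^1041 mod 1537 = 1188

1188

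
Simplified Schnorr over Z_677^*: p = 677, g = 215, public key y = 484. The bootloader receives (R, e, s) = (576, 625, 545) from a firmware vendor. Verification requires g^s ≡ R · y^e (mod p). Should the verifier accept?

g^s mod p:
215^545 mod 677 = 493
R · y^e mod p:
484^625 mod 677 = 404
576·404 = 232704 ≡ 493 (mod 677)
493 ≡ 493 (mod 677); signature holds.

accept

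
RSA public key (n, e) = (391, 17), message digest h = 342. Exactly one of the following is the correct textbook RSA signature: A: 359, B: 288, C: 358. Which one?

Candidate A: Squares mod 391: 359^1≡359, 359^2≡242, 359^4≡305, 359^8≡358, 359^16≡307; 17 = 16 + 1, so 359^17 ≡ 307·359 ≡ 342 (mod 391)
  → matches h = 342
Candidate B: Squares mod 391: 288^1≡288, 288^2≡52, 288^4≡358, 288^8≡307, 288^16≡18; 17 = 16 + 1, so 288^17 ≡ 18·288 ≡ 101 (mod 391)
Candidate C: Squares mod 391: 358^1≡358, 358^2≡307, 358^4≡18, 358^8≡324, 358^16≡188; 17 = 16 + 1, so 358^17 ≡ 188·358 ≡ 52 (mod 391)

A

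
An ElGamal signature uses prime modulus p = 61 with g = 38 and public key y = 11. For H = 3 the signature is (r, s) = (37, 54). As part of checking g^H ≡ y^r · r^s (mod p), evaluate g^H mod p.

33

38^2 = 1444 ≡ 41
3 = 2 + 1, so 38^3 ≡ 41·38 ≡ 33 (mod 61)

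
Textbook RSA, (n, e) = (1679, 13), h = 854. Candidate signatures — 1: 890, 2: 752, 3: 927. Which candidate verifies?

2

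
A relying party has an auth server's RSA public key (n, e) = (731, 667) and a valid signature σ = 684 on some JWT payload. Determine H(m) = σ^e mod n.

Squares mod 731: σ^1≡684, σ^2≡16, σ^4≡256, σ^8≡477, σ^16≡188, σ^32≡256, σ^64≡477, σ^128≡188, σ^256≡256, σ^512≡477
667 = 512 + 128 + 16 + 8 + 2 + 1, so σ^667 ≡ 477·188·188·477·16·684 ≡ 285 (mod 731)

285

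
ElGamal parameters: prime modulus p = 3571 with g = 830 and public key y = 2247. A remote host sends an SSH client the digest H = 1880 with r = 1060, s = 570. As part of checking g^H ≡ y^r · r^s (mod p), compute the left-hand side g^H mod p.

Squares mod 3571: 830^1≡830, 830^2≡3268, 830^4≡2534, 830^8≡498, 830^16≡1605, 830^32≡1334, 830^64≡1198, 830^128≡3233, 830^256≡3543, 830^512≡784, 830^1024≡444
1880 = 1024 + 512 + 256 + 64 + 16 + 8, so 830^1880 ≡ 444·784·3543·1198·1605·498 ≡ 1396 (mod 3571)

1396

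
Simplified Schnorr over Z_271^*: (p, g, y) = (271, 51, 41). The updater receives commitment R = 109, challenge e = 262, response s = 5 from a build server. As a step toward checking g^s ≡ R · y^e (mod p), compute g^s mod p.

246

51^2 = 2601 ≡ 162
51^4 ≡ 162^2 = 26244 ≡ 228
5 = 4 + 1, so 51^5 ≡ 228·51 ≡ 246 (mod 271)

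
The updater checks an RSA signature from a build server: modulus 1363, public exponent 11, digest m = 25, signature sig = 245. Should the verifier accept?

Squares mod 1363: sig^1≡245, sig^2≡53, sig^4≡83, sig^8≡74
11 = 8 + 2 + 1, so sig^11 ≡ 74·53·245 ≡ 1338 (mod 1363)
sig^11 mod 1363 = 1338, but m = 25.

reject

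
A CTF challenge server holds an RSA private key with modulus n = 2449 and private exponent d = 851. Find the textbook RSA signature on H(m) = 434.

(H(m))^2 ≡ 434^2 = 188356 ≡ 2232
(H(m))^4 ≡ 2232^2 = 4981824 ≡ 558
(H(m))^8 ≡ 558^2 = 311364 ≡ 341
(H(m))^16 ≡ 341^2 = 116281 ≡ 1178
(H(m))^32 ≡ 1178^2 = 1387684 ≡ 1550
(H(m))^64 ≡ 1550^2 = 2402500 ≡ 31
(H(m))^128 ≡ 31^2 = 961
(H(m))^256 ≡ 961^2 = 923521 ≡ 248
(H(m))^512 ≡ 248^2 = 61504 ≡ 279
851 = 512 + 256 + 64 + 16 + 2 + 1, so (H(m))^851 ≡ 279·248·31·1178·2232·434 ≡ 899 (mod 2449)

899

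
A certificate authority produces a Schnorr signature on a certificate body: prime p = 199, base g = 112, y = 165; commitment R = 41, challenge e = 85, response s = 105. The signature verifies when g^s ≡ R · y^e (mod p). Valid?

no

g^s mod p:
Squares mod 199: 112^1≡112, 112^2≡7, 112^4≡49, 112^8≡13, 112^16≡169, 112^32≡104, 112^64≡70
105 = 64 + 32 + 8 + 1, so 112^105 ≡ 70·104·13·112 ≡ 144 (mod 199)
R · y^e mod p:
Squares mod 199: 165^1≡165, 165^2≡161, 165^4≡51, 165^8≡14, 165^16≡196, 165^32≡9, 165^64≡81
85 = 64 + 16 + 4 + 1, so 165^85 ≡ 81·196·51·165 ≡ 79 (mod 199)
41·79 = 3239 ≡ 55 (mod 199)
144 ≠ 55; the check fails.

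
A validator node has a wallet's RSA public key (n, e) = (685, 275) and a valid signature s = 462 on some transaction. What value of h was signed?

s^2 ≡ 462^2 = 213444 ≡ 409
s^4 ≡ 409^2 = 167281 ≡ 141
s^8 ≡ 141^2 = 19881 ≡ 16
s^16 ≡ 16^2 = 256
s^32 ≡ 256^2 = 65536 ≡ 461
s^64 ≡ 461^2 = 212521 ≡ 171
s^128 ≡ 171^2 = 29241 ≡ 471
s^256 ≡ 471^2 = 221841 ≡ 586
275 = 256 + 16 + 2 + 1, so s^275 ≡ 586·256·409·462 ≡ 583 (mod 685)

583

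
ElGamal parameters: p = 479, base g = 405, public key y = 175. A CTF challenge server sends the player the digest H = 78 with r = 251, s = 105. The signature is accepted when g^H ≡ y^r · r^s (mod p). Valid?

Left side g^H mod p:
405^2 = 164025 ≡ 207
405^4 ≡ 207^2 = 42849 ≡ 218
405^8 ≡ 218^2 = 47524 ≡ 103
405^16 ≡ 103^2 = 10609 ≡ 71
405^32 ≡ 71^2 = 5041 ≡ 251
405^64 ≡ 251^2 = 63001 ≡ 252
78 = 64 + 8 + 4 + 2, so 405^78 ≡ 252·103·218·207 ≡ 378 (mod 479)
Right side y^r · r^s mod p:
175^2 = 30625 ≡ 448
175^4 ≡ 448^2 = 200704 ≡ 3
175^8 ≡ 3^2 = 9
175^16 ≡ 9^2 = 81
175^32 ≡ 81^2 = 6561 ≡ 334
175^64 ≡ 334^2 = 111556 ≡ 428
175^128 ≡ 428^2 = 183184 ≡ 206
251 = 128 + 64 + 32 + 16 + 8 + 2 + 1, so 175^251 ≡ 206·428·334·81·9·448·175 ≡ 27 (mod 479)
251^2 = 63001 ≡ 252
251^4 ≡ 252^2 = 63504 ≡ 276
251^8 ≡ 276^2 = 76176 ≡ 15
251^16 ≡ 15^2 = 225
251^32 ≡ 225^2 = 50625 ≡ 330
251^64 ≡ 330^2 = 108900 ≡ 167
105 = 64 + 32 + 8 + 1, so 251^105 ≡ 167·330·15·251 ≡ 241 (mod 479)
27·241 = 6507 ≡ 280 (mod 479)
378 ≠ 280, so verification fails.

no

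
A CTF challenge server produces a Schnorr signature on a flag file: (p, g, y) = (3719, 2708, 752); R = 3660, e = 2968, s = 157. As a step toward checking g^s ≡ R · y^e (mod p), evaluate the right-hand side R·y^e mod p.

1365

752^2 = 565504 ≡ 216
752^4 ≡ 216^2 = 46656 ≡ 2028
752^8 ≡ 2028^2 = 4112784 ≡ 3289
752^16 ≡ 3289^2 = 10817521 ≡ 2669
752^32 ≡ 2669^2 = 7123561 ≡ 1676
752^64 ≡ 1676^2 = 2808976 ≡ 1131
752^128 ≡ 1131^2 = 1279161 ≡ 3544
752^256 ≡ 3544^2 = 12559936 ≡ 873
752^512 ≡ 873^2 = 762129 ≡ 3453
752^1024 ≡ 3453^2 = 11923209 ≡ 95
752^2048 ≡ 95^2 = 9025 ≡ 1587
2968 = 2048 + 512 + 256 + 128 + 16 + 8, so 752^2968 ≡ 1587·3453·873·3544·2669·3289 ≡ 229 (mod 3719)
R · y^e ≡ 3660·229 = 838140 ≡ 1365 (mod 3719)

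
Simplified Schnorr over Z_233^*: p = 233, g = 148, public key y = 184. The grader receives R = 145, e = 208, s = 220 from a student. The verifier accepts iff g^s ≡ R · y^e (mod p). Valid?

no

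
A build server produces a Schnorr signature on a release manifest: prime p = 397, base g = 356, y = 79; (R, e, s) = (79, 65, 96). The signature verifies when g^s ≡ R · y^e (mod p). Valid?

g^s mod p:
356^2 = 126736 ≡ 93
356^4 ≡ 93^2 = 8649 ≡ 312
356^8 ≡ 312^2 = 97344 ≡ 79
356^16 ≡ 79^2 = 6241 ≡ 286
356^32 ≡ 286^2 = 81796 ≡ 14
356^64 ≡ 14^2 = 196
96 = 64 + 32, so 356^96 ≡ 196·14 ≡ 362 (mod 397)
R · y^e mod p:
79^2 = 6241 ≡ 286
79^4 ≡ 286^2 = 81796 ≡ 14
79^8 ≡ 14^2 = 196
79^16 ≡ 196^2 = 38416 ≡ 304
79^32 ≡ 304^2 = 92416 ≡ 312
79^64 ≡ 312^2 = 97344 ≡ 79
65 = 64 + 1, so 79^65 ≡ 79·79 ≡ 286 (mod 397)
79·286 = 22594 ≡ 362 (mod 397)
362 ≡ 362 (mod 397); signature holds.

yes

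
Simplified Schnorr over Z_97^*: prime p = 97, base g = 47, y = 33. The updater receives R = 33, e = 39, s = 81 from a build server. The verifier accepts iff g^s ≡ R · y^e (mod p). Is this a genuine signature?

forged

g^s mod p:
47^2 = 2209 ≡ 75
47^4 ≡ 75^2 = 5625 ≡ 96
47^8 ≡ 96^2 = 9216 ≡ 1
47^16 ≡ 1^2 = 1
47^32 ≡ 1^2 = 1
47^64 ≡ 1^2 = 1
81 = 64 + 16 + 1, so 47^81 ≡ 1·1·47 ≡ 47 (mod 97)
R · y^e mod p:
33^2 = 1089 ≡ 22
33^4 ≡ 22^2 = 484 ≡ 96
33^8 ≡ 96^2 = 9216 ≡ 1
33^16 ≡ 1^2 = 1
33^32 ≡ 1^2 = 1
39 = 32 + 4 + 2 + 1, so 33^39 ≡ 1·96·22·33 ≡ 50 (mod 97)
33·50 = 1650 ≡ 1 (mod 97)
47 ≠ 1; the check fails.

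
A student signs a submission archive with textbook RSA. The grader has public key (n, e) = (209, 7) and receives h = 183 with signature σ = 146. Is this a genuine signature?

σ^7 mod 209 = 86
σ^7 mod 209 = 86, but h = 183.

forged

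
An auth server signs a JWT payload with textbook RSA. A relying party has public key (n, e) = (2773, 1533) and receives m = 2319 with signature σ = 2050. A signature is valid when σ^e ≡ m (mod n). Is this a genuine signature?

forged

Squares mod 2773: σ^1≡2050, σ^2≡1405, σ^4≡2422, σ^8≡1189, σ^16≡2264, σ^32≡1192, σ^64≡1088, σ^128≡2446, σ^256≡1555, σ^512≡2742, σ^1024≡961
1533 = 1024 + 256 + 128 + 64 + 32 + 16 + 8 + 4 + 1, so σ^1533 ≡ 961·1555·2446·1088·1192·2264·1189·2422·2050 ≡ 1514 (mod 2773)
1514 ≠ 2319, so verification fails.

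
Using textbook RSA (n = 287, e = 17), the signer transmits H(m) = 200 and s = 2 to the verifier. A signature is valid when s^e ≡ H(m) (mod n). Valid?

s^2 ≡ 2^2 = 4
s^4 ≡ 4^2 = 16
s^8 ≡ 16^2 = 256
s^16 ≡ 256^2 = 65536 ≡ 100
17 = 16 + 1, so s^17 ≡ 100·2 ≡ 200 (mod 287)
s^17 mod 287 = 200 matches H(m).

yes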